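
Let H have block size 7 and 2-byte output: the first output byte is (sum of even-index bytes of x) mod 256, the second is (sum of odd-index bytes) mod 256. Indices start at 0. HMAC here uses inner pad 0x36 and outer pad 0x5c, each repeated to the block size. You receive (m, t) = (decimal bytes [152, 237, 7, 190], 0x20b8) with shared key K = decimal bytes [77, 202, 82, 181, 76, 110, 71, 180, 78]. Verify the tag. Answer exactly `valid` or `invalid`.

invalid

Key decimal bytes [77, 202, 82, 181, 76, 110, 71, 180, 78] = 4d ca 52 b5 4c 6e 47 b4 4e is 9 bytes > B = 7, so hash it first: H(key) = 80 a1, then zero-pad to 7 bytes: K' = 80 a1 00 00 00 00 00.
K' ⊕ ipad = b6 97 36 36 36 36 36; K' ⊕ opad = dc fd 5c 5c 5c 5c 5c.
Inner hash: even-index sum = 771 mod 256 = 3; odd-index sum = 418 mod 256 = 162 → 03 a2.
Outer hash (recomputed tag): even-index sum = 658 mod 256 = 146; odd-index sum = 440 mod 256 = 184 → 92 b8.
Recomputed tag = 92b8; claimed = 20b8 → mismatch.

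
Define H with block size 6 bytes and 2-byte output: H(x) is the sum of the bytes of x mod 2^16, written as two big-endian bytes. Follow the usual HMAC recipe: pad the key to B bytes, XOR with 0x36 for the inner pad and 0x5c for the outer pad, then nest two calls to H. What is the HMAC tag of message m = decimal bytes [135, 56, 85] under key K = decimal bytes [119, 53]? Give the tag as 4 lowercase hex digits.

Key decimal bytes [119, 53] = 77 35 is 2 bytes ≤ B = 6; zero-pad to 6 bytes: K' = 77 35 00 00 00 00.
K' ⊕ ipad = 41 03 36 36 36 36.  K' ⊕ opad = 2b 69 5c 5c 5c 5c.
Inner input = (K'⊕ipad) ∥ m = 41 03 36 36 36 36 ∥ 87 38 55.
Inner hash: sum = 65+3+54+54+54+54+135+56+85 = 560 → 02 30.
Outer input = (K'⊕opad) ∥ inner = 2b 69 5c 5c 5c 5c ∥ 02 30.
Outer hash (tag): sum = 43+105+92+92+92+92+2+48 = 566 → 02 36.

0236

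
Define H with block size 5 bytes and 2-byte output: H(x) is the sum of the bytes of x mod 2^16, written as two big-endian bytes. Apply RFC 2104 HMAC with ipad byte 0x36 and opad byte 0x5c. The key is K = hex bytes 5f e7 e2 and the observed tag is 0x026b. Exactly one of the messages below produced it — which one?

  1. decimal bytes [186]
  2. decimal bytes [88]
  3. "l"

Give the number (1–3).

1

Key hex bytes 5f e7 e2 is 3 bytes ≤ B = 5; zero-pad to 5 bytes: K' = 5f e7 e2 00 00.
K' ⊕ ipad = 69 d1 d4 36 36; K' ⊕ opad = 03 bb be 5c 5c.
m1: inner = H(69 d1 d4 36 36 ba) = 03 34; tag = H(03 bb be 5c 5c 03 34) = 026b ← matches
m2: inner = H(69 d1 d4 36 36 58) = 02 d2; tag = H(03 bb be 5c 5c 02 d2) = 0308
m3: inner = H(69 d1 d4 36 36 6c) = 02 e6; tag = H(03 bb be 5c 5c 02 e6) = 031c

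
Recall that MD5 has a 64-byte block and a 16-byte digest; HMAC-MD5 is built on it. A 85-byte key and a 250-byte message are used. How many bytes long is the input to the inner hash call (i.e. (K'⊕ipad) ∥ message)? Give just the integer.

Key is 85 > 64 bytes, so it is hashed to 16 bytes then zero-padded to 64: |K'| = 64.
Inner input = (K'⊕ipad) ∥ m → 64 + 250 = 314 bytes.

314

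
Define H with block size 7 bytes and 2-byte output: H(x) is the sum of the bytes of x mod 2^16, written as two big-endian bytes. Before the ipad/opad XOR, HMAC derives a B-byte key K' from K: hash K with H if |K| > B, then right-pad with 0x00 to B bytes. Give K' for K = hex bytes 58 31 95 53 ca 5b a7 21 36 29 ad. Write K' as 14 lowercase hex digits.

046a0000000000

|K| = 11 > B = 7, so first hash the key.
H(K): sum = 88+49+149+83+202+91+167+33+54+41+173 = 1130 → 04 6a.
Zero-pad H(K) = 04 6a to 7 bytes: K' = 04 6a 00 00 00 00 00.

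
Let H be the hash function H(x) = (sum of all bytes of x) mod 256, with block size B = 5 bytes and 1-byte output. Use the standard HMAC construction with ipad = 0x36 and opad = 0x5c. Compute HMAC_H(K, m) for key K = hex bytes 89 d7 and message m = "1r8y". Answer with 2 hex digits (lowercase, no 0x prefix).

Key hex bytes 89 d7 is 2 bytes ≤ B = 5; zero-pad to 5 bytes: K' = 89 d7 00 00 00.
K' ⊕ ipad = bf e1 36 36 36.  K' ⊕ opad = d5 8b 5c 5c 5c.
Inner input = (K'⊕ipad) ∥ m = bf e1 36 36 36 ∥ 31 72 38 79.
Inner hash: sum = 191+225+54+54+54+49+114+56+121 = 918; mod 256 = 150 → 96.
Outer input = (K'⊕opad) ∥ inner = d5 8b 5c 5c 5c ∥ 96.
Outer hash (tag): sum = 213+139+92+92+92+150 = 778; mod 256 = 10 → 0a.

0a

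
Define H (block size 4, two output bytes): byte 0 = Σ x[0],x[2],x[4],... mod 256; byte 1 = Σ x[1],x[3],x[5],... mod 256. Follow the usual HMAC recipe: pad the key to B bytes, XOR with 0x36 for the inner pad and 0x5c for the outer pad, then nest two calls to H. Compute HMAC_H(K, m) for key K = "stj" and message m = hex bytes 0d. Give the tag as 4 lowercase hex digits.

13fc

Key "stj" = 73 74 6a is 3 bytes ≤ B = 4; zero-pad to 4 bytes: K' = 73 74 6a 00.
K' ⊕ ipad = 45 42 5c 36.  K' ⊕ opad = 2f 28 36 5c.
Inner input = (K'⊕ipad) ∥ m = 45 42 5c 36 ∥ 0d.
Inner hash: even-index sum = 174 mod 256 = 174; odd-index sum = 120 mod 256 = 120 → ae 78.
Outer input = (K'⊕opad) ∥ inner = 2f 28 36 5c ∥ ae 78.
Outer hash (tag): even-index sum = 275 mod 256 = 19; odd-index sum = 252 mod 256 = 252 → 13 fc.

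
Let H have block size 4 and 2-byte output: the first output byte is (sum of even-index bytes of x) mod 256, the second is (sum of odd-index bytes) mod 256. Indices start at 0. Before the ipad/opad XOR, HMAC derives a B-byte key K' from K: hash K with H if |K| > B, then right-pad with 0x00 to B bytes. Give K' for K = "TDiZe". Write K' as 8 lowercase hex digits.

229e0000

|K| = 5 > B = 4, so first hash the key.
H(K): even-index sum = 290 mod 256 = 34; odd-index sum = 158 mod 256 = 158 → 22 9e.
Zero-pad H(K) = 22 9e to 4 bytes: K' = 22 9e 00 00.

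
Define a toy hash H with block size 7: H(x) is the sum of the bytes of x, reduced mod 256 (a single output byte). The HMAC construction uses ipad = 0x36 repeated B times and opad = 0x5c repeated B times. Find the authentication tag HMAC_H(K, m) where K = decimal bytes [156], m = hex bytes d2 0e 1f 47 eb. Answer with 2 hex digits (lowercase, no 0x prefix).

07

Key decimal bytes [156] = 9c is 1 byte ≤ B = 7; zero-pad to 7 bytes: K' = 9c 00 00 00 00 00 00.
K' ⊕ ipad = aa 36 36 36 36 36 36.  K' ⊕ opad = c0 5c 5c 5c 5c 5c 5c.
Inner input = (K'⊕ipad) ∥ m = aa 36 36 36 36 36 36 ∥ d2 0e 1f 47 eb.
Inner hash: sum = 170+54+54+54+54+54+54+210+14+31+71+235 = 1055; mod 256 = 31 → 1f.
Outer input = (K'⊕opad) ∥ inner = c0 5c 5c 5c 5c 5c 5c ∥ 1f.
Outer hash (tag): sum = 192+92+92+92+92+92+92+31 = 775; mod 256 = 7 → 07.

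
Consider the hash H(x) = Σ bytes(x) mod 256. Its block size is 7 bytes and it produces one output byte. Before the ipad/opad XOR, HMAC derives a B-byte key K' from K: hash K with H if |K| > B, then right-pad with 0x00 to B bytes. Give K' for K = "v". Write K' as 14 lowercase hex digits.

76000000000000

Key "v" = 76 is 1 byte ≤ B = 7; zero-pad to 7 bytes: K' = 76 00 00 00 00 00 00.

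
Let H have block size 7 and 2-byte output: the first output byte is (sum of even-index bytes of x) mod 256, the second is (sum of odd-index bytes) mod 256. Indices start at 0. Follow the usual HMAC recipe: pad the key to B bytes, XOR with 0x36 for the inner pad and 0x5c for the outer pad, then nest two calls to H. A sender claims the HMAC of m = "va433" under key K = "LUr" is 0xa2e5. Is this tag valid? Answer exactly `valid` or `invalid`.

invalid

Key "LUr" = 4c 55 72 is 3 bytes ≤ B = 7; zero-pad to 7 bytes: K' = 4c 55 72 00 00 00 00.
K' ⊕ ipad = 7a 63 44 36 36 36 36; K' ⊕ opad = 10 09 2e 5c 5c 5c 5c.
Inner hash: even-index sum = 446 mod 256 = 190; odd-index sum = 428 mod 256 = 172 → be ac.
Outer hash (recomputed tag): even-index sum = 418 mod 256 = 162; odd-index sum = 383 mod 256 = 127 → a2 7f.
Recomputed tag = a27f; claimed = a2e5 → mismatch.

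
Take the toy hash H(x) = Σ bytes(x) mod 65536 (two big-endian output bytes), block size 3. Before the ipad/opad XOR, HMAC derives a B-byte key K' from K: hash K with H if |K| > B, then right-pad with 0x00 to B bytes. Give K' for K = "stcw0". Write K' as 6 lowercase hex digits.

|K| = 5 > B = 3, so first hash the key.
H(K): sum = 115+116+99+119+48 = 497 → 01 f1.
Zero-pad H(K) = 01 f1 to 3 bytes: K' = 01 f1 00.

01f100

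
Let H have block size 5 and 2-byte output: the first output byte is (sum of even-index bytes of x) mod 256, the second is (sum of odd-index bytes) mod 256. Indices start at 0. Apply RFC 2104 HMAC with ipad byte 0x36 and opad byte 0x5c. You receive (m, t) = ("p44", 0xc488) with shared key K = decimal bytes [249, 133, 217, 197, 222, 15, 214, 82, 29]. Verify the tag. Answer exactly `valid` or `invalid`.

Key decimal bytes [249, 133, 217, 197, 222, 15, 214, 82, 29] = f9 85 d9 c5 de 0f d6 52 1d is 9 bytes > B = 5, so hash it first: H(key) = a3 ab, then zero-pad to 5 bytes: K' = a3 ab 00 00 00.
K' ⊕ ipad = 95 9d 36 36 36; K' ⊕ opad = ff f7 5c 5c 5c.
Inner hash: even-index sum = 309 mod 256 = 53; odd-index sum = 375 mod 256 = 119 → 35 77.
Outer hash (recomputed tag): even-index sum = 558 mod 256 = 46; odd-index sum = 392 mod 256 = 136 → 2e 88.
Recomputed tag = 2e88; claimed = c488 → mismatch.

invalid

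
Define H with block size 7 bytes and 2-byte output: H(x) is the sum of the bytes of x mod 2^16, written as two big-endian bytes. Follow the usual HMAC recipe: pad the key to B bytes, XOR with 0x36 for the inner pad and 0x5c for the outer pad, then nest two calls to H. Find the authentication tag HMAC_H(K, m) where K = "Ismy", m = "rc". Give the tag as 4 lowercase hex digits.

0295

Key "Ismy" = 49 73 6d 79 is 4 bytes ≤ B = 7; zero-pad to 7 bytes: K' = 49 73 6d 79 00 00 00.
K' ⊕ ipad = 7f 45 5b 4f 36 36 36.  K' ⊕ opad = 15 2f 31 25 5c 5c 5c.
Inner input = (K'⊕ipad) ∥ m = 7f 45 5b 4f 36 36 36 ∥ 72 63.
Inner hash: sum = 127+69+91+79+54+54+54+114+99 = 741 → 02 e5.
Outer input = (K'⊕opad) ∥ inner = 15 2f 31 25 5c 5c 5c ∥ 02 e5.
Outer hash (tag): sum = 21+47+49+37+92+92+92+2+229 = 661 → 02 95.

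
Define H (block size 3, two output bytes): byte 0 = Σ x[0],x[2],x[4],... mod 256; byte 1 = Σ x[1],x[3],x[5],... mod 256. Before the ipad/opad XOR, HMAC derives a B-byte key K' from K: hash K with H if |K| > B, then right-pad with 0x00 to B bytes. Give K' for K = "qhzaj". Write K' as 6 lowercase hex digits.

|K| = 5 > B = 3, so first hash the key.
H(K): even-index sum = 341 mod 256 = 85; odd-index sum = 201 mod 256 = 201 → 55 c9.
Zero-pad H(K) = 55 c9 to 3 bytes: K' = 55 c9 00.

55c900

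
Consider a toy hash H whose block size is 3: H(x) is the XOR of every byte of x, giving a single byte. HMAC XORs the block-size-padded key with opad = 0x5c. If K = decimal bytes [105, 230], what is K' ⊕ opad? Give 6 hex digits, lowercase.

Key decimal bytes [105, 230] = 69 e6 is 2 bytes ≤ B = 3; zero-pad to 3 bytes: K' = 69 e6 00.
XOR each byte with 0x5c: 69⊕5c=35, e6⊕5c=ba, 00⊕5c=5c.

35ba5c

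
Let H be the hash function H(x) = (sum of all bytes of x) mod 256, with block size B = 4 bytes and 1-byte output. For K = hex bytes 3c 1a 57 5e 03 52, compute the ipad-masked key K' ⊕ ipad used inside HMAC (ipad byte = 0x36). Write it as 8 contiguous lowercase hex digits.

Key hex bytes 3c 1a 57 5e 03 52 is 6 bytes > B = 4, so hash it first: H(key) = 60, then zero-pad to 4 bytes: K' = 60 00 00 00.
XOR each byte with 0x36: 60⊕36=56, 00⊕36=36, 00⊕36=36, 00⊕36=36.

56363636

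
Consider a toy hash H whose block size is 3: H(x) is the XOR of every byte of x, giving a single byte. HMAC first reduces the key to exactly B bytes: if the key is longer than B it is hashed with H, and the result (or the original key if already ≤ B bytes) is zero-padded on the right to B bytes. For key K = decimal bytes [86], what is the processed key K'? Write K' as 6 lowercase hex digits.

560000

Key decimal bytes [86] = 56 is 1 byte ≤ B = 3; zero-pad to 3 bytes: K' = 56 00 00.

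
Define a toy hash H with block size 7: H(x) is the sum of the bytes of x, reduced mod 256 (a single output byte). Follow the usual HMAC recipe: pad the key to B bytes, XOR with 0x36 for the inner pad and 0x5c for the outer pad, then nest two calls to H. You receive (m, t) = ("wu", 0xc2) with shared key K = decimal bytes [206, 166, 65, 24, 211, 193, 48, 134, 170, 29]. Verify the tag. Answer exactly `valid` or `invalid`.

valid

Key decimal bytes [206, 166, 65, 24, 211, 193, 48, 134, 170, 29] = ce a6 41 18 d3 c1 30 86 aa 1d is 10 bytes > B = 7, so hash it first: H(key) = de, then zero-pad to 7 bytes: K' = de 00 00 00 00 00 00.
K' ⊕ ipad = e8 36 36 36 36 36 36; K' ⊕ opad = 82 5c 5c 5c 5c 5c 5c.
Inner hash: sum = 232+54+54+54+54+54+54+119+117 = 792; mod 256 = 24 → 18.
Outer hash (recomputed tag): sum = 130+92+92+92+92+92+92+24 = 706; mod 256 = 194 → c2.
Recomputed tag = c2; claimed = c2 → match.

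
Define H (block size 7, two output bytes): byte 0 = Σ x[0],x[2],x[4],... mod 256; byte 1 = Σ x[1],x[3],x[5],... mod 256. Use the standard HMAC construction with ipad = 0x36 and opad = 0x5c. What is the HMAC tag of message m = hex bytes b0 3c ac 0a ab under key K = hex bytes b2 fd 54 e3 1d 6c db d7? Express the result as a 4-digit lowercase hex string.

3ee7

Key hex bytes b2 fd 54 e3 1d 6c db d7 is 8 bytes > B = 7, so hash it first: H(key) = fe 23, then zero-pad to 7 bytes: K' = fe 23 00 00 00 00 00.
K' ⊕ ipad = c8 15 36 36 36 36 36.  K' ⊕ opad = a2 7f 5c 5c 5c 5c 5c.
Inner input = (K'⊕ipad) ∥ m = c8 15 36 36 36 36 36 ∥ b0 3c ac 0a ab.
Inner hash: even-index sum = 432 mod 256 = 176; odd-index sum = 648 mod 256 = 136 → b0 88.
Outer input = (K'⊕opad) ∥ inner = a2 7f 5c 5c 5c 5c 5c ∥ b0 88.
Outer hash (tag): even-index sum = 574 mod 256 = 62; odd-index sum = 487 mod 256 = 231 → 3e e7.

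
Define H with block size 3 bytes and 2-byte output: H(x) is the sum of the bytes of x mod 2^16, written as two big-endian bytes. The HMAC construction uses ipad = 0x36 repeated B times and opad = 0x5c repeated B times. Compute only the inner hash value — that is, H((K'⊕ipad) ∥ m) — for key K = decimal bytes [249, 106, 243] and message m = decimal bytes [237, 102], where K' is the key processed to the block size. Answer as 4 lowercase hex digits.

Key decimal bytes [249, 106, 243] = f9 6a f3 is exactly B = 3 bytes: K' = f9 6a f3.
K' ⊕ ipad = cf 5c c5.
Inner input = cf 5c c5 ∥ ed 66.
Inner hash: sum = 207+92+197+237+102 = 835 → 03 43.

0343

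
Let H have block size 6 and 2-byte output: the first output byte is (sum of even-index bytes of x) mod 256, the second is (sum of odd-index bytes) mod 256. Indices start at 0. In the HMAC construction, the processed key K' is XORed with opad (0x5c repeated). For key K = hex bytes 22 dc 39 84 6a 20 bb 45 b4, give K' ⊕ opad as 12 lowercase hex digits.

Key hex bytes 22 dc 39 84 6a 20 bb 45 b4 is 9 bytes > B = 6, so hash it first: H(key) = 34 c5, then zero-pad to 6 bytes: K' = 34 c5 00 00 00 00.
XOR each byte with 0x5c: 34⊕5c=68, c5⊕5c=99, 00⊕5c=5c, 00⊕5c=5c, 00⊕5c=5c, 00⊕5c=5c.

68995c5c5c5c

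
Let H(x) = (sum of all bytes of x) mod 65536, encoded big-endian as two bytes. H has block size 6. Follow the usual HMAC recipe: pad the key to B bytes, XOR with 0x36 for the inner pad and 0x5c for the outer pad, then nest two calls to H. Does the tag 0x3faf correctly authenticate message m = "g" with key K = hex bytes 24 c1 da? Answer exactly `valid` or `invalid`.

invalid

Key hex bytes 24 c1 da is 3 bytes ≤ B = 6; zero-pad to 6 bytes: K' = 24 c1 da 00 00 00.
K' ⊕ ipad = 12 f7 ec 36 36 36; K' ⊕ opad = 78 9d 86 5c 5c 5c.
Inner hash: sum = 18+247+236+54+54+54+103 = 766 → 02 fe.
Outer hash (recomputed tag): sum = 120+157+134+92+92+92+2+254 = 943 → 03 af.
Recomputed tag = 03af; claimed = 3faf → mismatch.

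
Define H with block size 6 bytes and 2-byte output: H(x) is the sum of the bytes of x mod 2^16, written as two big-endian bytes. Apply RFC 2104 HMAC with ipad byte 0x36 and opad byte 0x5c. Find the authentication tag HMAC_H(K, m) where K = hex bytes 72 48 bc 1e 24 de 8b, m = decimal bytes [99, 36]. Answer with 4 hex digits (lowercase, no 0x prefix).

02f8

Key hex bytes 72 48 bc 1e 24 de 8b is 7 bytes > B = 6, so hash it first: H(key) = 03 21, then zero-pad to 6 bytes: K' = 03 21 00 00 00 00.
K' ⊕ ipad = 35 17 36 36 36 36.  K' ⊕ opad = 5f 7d 5c 5c 5c 5c.
Inner input = (K'⊕ipad) ∥ m = 35 17 36 36 36 36 ∥ 63 24.
Inner hash: sum = 53+23+54+54+54+54+99+36 = 427 → 01 ab.
Outer input = (K'⊕opad) ∥ inner = 5f 7d 5c 5c 5c 5c ∥ 01 ab.
Outer hash (tag): sum = 95+125+92+92+92+92+1+171 = 760 → 02 f8.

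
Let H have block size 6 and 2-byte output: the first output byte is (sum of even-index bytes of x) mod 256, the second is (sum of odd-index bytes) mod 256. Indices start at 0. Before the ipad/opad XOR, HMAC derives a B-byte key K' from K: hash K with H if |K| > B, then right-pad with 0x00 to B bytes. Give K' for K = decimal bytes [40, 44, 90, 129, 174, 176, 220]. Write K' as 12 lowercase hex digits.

0c5d00000000

|K| = 7 > B = 6, so first hash the key.
H(K): even-index sum = 524 mod 256 = 12; odd-index sum = 349 mod 256 = 93 → 0c 5d.
Zero-pad H(K) = 0c 5d to 6 bytes: K' = 0c 5d 00 00 00 00.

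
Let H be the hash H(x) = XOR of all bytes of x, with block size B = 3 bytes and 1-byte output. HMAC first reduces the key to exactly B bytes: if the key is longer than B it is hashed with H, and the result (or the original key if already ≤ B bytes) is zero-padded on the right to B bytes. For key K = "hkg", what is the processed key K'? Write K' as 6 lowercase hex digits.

686b67

Key "hkg" = 68 6b 67 is exactly B = 3 bytes: K' = 68 6b 67.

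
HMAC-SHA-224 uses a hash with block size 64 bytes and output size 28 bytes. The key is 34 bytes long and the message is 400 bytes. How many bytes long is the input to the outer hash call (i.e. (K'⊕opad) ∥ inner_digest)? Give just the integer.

92

Key is 34 ≤ 64 bytes, zero-padded: |K'| = 64.
Outer input = (K'⊕opad) ∥ H(inner) → 64 + 28 = 92 bytes.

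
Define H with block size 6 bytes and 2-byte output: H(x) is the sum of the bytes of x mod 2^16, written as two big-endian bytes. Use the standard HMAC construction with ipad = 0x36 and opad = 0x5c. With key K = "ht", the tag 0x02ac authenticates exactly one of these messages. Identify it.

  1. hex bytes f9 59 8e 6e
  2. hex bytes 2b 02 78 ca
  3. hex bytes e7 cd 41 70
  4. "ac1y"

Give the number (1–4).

Key "ht" = 68 74 is 2 bytes ≤ B = 6; zero-pad to 6 bytes: K' = 68 74 00 00 00 00.
K' ⊕ ipad = 5e 42 36 36 36 36; K' ⊕ opad = 34 28 5c 5c 5c 5c.
m1: inner = H(5e 42 36 36 36 36 f9 59 8e 6e) = 03 c6; tag = H(34 28 5c 5c 5c 5c 03 c6) = 0295
m2: inner = H(5e 42 36 36 36 36 2b 02 78 ca) = 02 e7; tag = H(34 28 5c 5c 5c 5c 02 e7) = 02b5
m3: inner = H(5e 42 36 36 36 36 e7 cd 41 70) = 03 dd; tag = H(34 28 5c 5c 5c 5c 03 dd) = 02ac ← matches
m4: inner = H(5e 42 36 36 36 36 61 63 31 79) = 02 e6; tag = H(34 28 5c 5c 5c 5c 02 e6) = 02b4

3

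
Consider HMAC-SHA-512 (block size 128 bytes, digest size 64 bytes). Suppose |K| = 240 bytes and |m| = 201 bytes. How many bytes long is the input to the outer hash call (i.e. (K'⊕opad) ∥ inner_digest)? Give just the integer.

192

Key is 240 > 128 bytes, so it is hashed to 64 bytes then zero-padded to 128: |K'| = 128.
Outer input = (K'⊕opad) ∥ H(inner) → 128 + 64 = 192 bytes.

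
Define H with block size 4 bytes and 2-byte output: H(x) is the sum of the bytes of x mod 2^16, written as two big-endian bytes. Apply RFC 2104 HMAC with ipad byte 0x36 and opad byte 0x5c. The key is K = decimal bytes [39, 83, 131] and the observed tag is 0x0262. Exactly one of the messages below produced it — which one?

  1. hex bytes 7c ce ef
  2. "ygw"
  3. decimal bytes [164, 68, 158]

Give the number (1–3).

Key decimal bytes [39, 83, 131] = 27 53 83 is 3 bytes ≤ B = 4; zero-pad to 4 bytes: K' = 27 53 83 00.
K' ⊕ ipad = 11 65 b5 36; K' ⊕ opad = 7b 0f df 5c.
m1: inner = H(11 65 b5 36 7c ce ef) = 03 9a; tag = H(7b 0f df 5c 03 9a) = 0262 ← matches
m2: inner = H(11 65 b5 36 79 67 77) = 02 b8; tag = H(7b 0f df 5c 02 b8) = 027f
m3: inner = H(11 65 b5 36 a4 44 9e) = 02 e7; tag = H(7b 0f df 5c 02 e7) = 02ae

1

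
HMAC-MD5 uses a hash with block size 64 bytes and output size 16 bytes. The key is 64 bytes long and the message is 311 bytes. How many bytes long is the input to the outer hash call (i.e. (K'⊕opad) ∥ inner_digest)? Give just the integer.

Key is 64 ≤ 64 bytes, zero-padded: |K'| = 64.
Outer input = (K'⊕opad) ∥ H(inner) → 64 + 16 = 80 bytes.

80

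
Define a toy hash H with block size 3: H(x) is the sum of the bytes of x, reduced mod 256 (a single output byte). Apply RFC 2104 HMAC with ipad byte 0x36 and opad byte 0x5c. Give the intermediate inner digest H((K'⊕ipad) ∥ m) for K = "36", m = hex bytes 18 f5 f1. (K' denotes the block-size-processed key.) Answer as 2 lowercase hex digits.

39

Key "36" = 33 36 is 2 bytes ≤ B = 3; zero-pad to 3 bytes: K' = 33 36 00.
K' ⊕ ipad = 05 00 36.
Inner input = 05 00 36 ∥ 18 f5 f1.
Inner hash: sum = 5+0+54+24+245+241 = 569; mod 256 = 57 → 39.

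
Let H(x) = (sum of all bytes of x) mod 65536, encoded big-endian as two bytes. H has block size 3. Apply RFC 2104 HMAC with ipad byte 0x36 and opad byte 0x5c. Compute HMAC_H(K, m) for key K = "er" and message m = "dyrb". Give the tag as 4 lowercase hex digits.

Key "er" = 65 72 is 2 bytes ≤ B = 3; zero-pad to 3 bytes: K' = 65 72 00.
K' ⊕ ipad = 53 44 36.  K' ⊕ opad = 39 2e 5c.
Inner input = (K'⊕ipad) ∥ m = 53 44 36 ∥ 64 79 72 62.
Inner hash: sum = 83+68+54+100+121+114+98 = 638 → 02 7e.
Outer input = (K'⊕opad) ∥ inner = 39 2e 5c ∥ 02 7e.
Outer hash (tag): sum = 57+46+92+2+126 = 323 → 01 43.

0143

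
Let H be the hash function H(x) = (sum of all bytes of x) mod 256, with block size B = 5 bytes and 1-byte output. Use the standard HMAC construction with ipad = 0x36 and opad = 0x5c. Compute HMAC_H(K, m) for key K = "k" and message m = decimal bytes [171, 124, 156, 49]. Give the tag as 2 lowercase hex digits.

Key "k" = 6b is 1 byte ≤ B = 5; zero-pad to 5 bytes: K' = 6b 00 00 00 00.
K' ⊕ ipad = 5d 36 36 36 36.  K' ⊕ opad = 37 5c 5c 5c 5c.
Inner input = (K'⊕ipad) ∥ m = 5d 36 36 36 36 ∥ ab 7c 9c 31.
Inner hash: sum = 93+54+54+54+54+171+124+156+49 = 809; mod 256 = 41 → 29.
Outer input = (K'⊕opad) ∥ inner = 37 5c 5c 5c 5c ∥ 29.
Outer hash (tag): sum = 55+92+92+92+92+41 = 464; mod 256 = 208 → d0.

d0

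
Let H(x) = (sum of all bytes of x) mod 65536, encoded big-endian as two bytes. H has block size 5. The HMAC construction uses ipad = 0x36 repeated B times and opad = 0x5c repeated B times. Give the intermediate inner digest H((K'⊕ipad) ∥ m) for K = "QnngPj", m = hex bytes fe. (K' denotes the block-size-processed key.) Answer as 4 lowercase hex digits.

Key "QnngPj" = 51 6e 6e 67 50 6a is 6 bytes > B = 5, so hash it first: H(key) = 02 4e, then zero-pad to 5 bytes: K' = 02 4e 00 00 00.
K' ⊕ ipad = 34 78 36 36 36.
Inner input = 34 78 36 36 36 ∥ fe.
Inner hash: sum = 52+120+54+54+54+254 = 588 → 02 4c.

024c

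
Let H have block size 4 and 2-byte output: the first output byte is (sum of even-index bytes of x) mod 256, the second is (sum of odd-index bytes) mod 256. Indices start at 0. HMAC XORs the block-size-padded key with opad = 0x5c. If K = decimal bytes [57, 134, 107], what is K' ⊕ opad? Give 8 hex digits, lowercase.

65da375c

Key decimal bytes [57, 134, 107] = 39 86 6b is 3 bytes ≤ B = 4; zero-pad to 4 bytes: K' = 39 86 6b 00.
XOR each byte with 0x5c: 39⊕5c=65, 86⊕5c=da, 6b⊕5c=37, 00⊕5c=5c.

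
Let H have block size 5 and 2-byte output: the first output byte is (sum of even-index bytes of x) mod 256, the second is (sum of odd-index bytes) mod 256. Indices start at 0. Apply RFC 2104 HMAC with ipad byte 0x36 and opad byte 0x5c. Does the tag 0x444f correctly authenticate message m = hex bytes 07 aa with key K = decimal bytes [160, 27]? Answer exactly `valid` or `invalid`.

invalid

Key decimal bytes [160, 27] = a0 1b is 2 bytes ≤ B = 5; zero-pad to 5 bytes: K' = a0 1b 00 00 00.
K' ⊕ ipad = 96 2d 36 36 36; K' ⊕ opad = fc 47 5c 5c 5c.
Inner hash: even-index sum = 428 mod 256 = 172; odd-index sum = 106 mod 256 = 106 → ac 6a.
Outer hash (recomputed tag): even-index sum = 542 mod 256 = 30; odd-index sum = 335 mod 256 = 79 → 1e 4f.
Recomputed tag = 1e4f; claimed = 444f → mismatch.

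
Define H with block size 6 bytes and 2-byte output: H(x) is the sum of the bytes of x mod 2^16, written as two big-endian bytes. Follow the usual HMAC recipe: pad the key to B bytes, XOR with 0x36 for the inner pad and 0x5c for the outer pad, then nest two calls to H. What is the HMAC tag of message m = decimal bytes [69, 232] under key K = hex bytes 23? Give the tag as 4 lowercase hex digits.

Key hex bytes 23 is 1 byte ≤ B = 6; zero-pad to 6 bytes: K' = 23 00 00 00 00 00.
K' ⊕ ipad = 15 36 36 36 36 36.  K' ⊕ opad = 7f 5c 5c 5c 5c 5c.
Inner input = (K'⊕ipad) ∥ m = 15 36 36 36 36 36 ∥ 45 e8.
Inner hash: sum = 21+54+54+54+54+54+69+232 = 592 → 02 50.
Outer input = (K'⊕opad) ∥ inner = 7f 5c 5c 5c 5c 5c ∥ 02 50.
Outer hash (tag): sum = 127+92+92+92+92+92+2+80 = 669 → 02 9d.

029d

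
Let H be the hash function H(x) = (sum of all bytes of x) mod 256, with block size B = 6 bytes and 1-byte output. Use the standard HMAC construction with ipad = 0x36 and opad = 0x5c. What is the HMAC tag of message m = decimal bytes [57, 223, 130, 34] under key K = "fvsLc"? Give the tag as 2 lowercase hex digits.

Key "fvsLc" = 66 76 73 4c 63 is 5 bytes ≤ B = 6; zero-pad to 6 bytes: K' = 66 76 73 4c 63 00.
K' ⊕ ipad = 50 40 45 7a 55 36.  K' ⊕ opad = 3a 2a 2f 10 3f 5c.
Inner input = (K'⊕ipad) ∥ m = 50 40 45 7a 55 36 ∥ 39 df 82 22.
Inner hash: sum = 80+64+69+122+85+54+57+223+130+34 = 918; mod 256 = 150 → 96.
Outer input = (K'⊕opad) ∥ inner = 3a 2a 2f 10 3f 5c ∥ 96.
Outer hash (tag): sum = 58+42+47+16+63+92+150 = 468; mod 256 = 212 → d4.

d4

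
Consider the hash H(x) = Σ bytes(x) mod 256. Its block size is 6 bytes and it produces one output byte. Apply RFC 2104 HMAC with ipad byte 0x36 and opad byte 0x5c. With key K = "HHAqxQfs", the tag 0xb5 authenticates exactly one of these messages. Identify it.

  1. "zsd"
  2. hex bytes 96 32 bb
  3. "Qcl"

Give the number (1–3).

1

Key "HHAqxQfs" = 48 48 41 71 78 51 66 73 is 8 bytes > B = 6, so hash it first: H(key) = e4, then zero-pad to 6 bytes: K' = e4 00 00 00 00 00.
K' ⊕ ipad = d2 36 36 36 36 36; K' ⊕ opad = b8 5c 5c 5c 5c 5c.
m1: inner = H(d2 36 36 36 36 36 7a 73 64) = 31; tag = H(b8 5c 5c 5c 5c 5c 31) = b5 ← matches
m2: inner = H(d2 36 36 36 36 36 96 32 bb) = 63; tag = H(b8 5c 5c 5c 5c 5c 63) = e7
m3: inner = H(d2 36 36 36 36 36 51 63 6c) = 00; tag = H(b8 5c 5c 5c 5c 5c 00) = 84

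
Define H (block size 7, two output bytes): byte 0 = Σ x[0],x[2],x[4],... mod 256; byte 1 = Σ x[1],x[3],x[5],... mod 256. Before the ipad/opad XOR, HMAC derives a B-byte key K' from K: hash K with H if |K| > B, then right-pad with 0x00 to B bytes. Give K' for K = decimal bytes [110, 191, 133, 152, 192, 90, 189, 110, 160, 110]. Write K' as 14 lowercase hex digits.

108d0000000000

|K| = 10 > B = 7, so first hash the key.
H(K): even-index sum = 784 mod 256 = 16; odd-index sum = 653 mod 256 = 141 → 10 8d.
Zero-pad H(K) = 10 8d to 7 bytes: K' = 10 8d 00 00 00 00 00.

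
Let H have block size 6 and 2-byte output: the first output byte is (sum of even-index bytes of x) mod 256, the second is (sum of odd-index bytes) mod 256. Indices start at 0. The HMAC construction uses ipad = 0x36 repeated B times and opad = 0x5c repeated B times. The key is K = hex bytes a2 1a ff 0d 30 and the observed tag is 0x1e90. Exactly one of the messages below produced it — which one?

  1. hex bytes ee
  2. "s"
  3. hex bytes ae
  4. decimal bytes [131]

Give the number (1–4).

Key hex bytes a2 1a ff 0d 30 is 5 bytes ≤ B = 6; zero-pad to 6 bytes: K' = a2 1a ff 0d 30 00.
K' ⊕ ipad = 94 2c c9 3b 06 36; K' ⊕ opad = fe 46 a3 51 6c 5c.
m1: inner = H(94 2c c9 3b 06 36 ee) = 51 9d; tag = H(fe 46 a3 51 6c 5c 51 9d) = 5e90
m2: inner = H(94 2c c9 3b 06 36 73) = d6 9d; tag = H(fe 46 a3 51 6c 5c d6 9d) = e390
m3: inner = H(94 2c c9 3b 06 36 ae) = 11 9d; tag = H(fe 46 a3 51 6c 5c 11 9d) = 1e90 ← matches
m4: inner = H(94 2c c9 3b 06 36 83) = e6 9d; tag = H(fe 46 a3 51 6c 5c e6 9d) = f390

3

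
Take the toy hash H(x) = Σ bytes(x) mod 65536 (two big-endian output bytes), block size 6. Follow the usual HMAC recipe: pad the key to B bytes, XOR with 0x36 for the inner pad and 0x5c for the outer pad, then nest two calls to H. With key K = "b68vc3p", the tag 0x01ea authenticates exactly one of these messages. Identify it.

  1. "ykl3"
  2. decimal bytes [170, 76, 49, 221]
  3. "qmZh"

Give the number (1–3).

1

Key "b68vc3p" = 62 36 38 76 63 33 70 is 7 bytes > B = 6, so hash it first: H(key) = 02 4c, then zero-pad to 6 bytes: K' = 02 4c 00 00 00 00.
K' ⊕ ipad = 34 7a 36 36 36 36; K' ⊕ opad = 5e 10 5c 5c 5c 5c.
m1: inner = H(34 7a 36 36 36 36 79 6b 6c 33) = 03 09; tag = H(5e 10 5c 5c 5c 5c 03 09) = 01ea ← matches
m2: inner = H(34 7a 36 36 36 36 aa 4c 31 dd) = 03 8a; tag = H(5e 10 5c 5c 5c 5c 03 8a) = 026b
m3: inner = H(34 7a 36 36 36 36 71 6d 5a 68) = 03 26; tag = H(5e 10 5c 5c 5c 5c 03 26) = 0207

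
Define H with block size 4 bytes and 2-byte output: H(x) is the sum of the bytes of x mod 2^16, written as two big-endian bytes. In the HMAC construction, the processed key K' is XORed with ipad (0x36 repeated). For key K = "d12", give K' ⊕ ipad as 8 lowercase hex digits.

52070436

Key "d12" = 64 31 32 is 3 bytes ≤ B = 4; zero-pad to 4 bytes: K' = 64 31 32 00.
XOR each byte with 0x36: 64⊕36=52, 31⊕36=07, 32⊕36=04, 00⊕36=36.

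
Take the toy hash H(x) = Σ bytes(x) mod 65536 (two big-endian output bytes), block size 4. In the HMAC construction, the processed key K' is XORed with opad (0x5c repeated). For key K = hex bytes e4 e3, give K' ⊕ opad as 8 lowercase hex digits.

b8bf5c5c

Key hex bytes e4 e3 is 2 bytes ≤ B = 4; zero-pad to 4 bytes: K' = e4 e3 00 00.
XOR each byte with 0x5c: e4⊕5c=b8, e3⊕5c=bf, 00⊕5c=5c, 00⊕5c=5c.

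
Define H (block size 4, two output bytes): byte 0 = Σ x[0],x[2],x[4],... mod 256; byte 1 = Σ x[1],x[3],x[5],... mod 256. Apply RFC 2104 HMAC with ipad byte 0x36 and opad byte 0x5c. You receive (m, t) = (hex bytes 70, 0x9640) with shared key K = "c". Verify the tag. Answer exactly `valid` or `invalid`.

invalid

Key "c" = 63 is 1 byte ≤ B = 4; zero-pad to 4 bytes: K' = 63 00 00 00.
K' ⊕ ipad = 55 36 36 36; K' ⊕ opad = 3f 5c 5c 5c.
Inner hash: even-index sum = 251 mod 256 = 251; odd-index sum = 108 mod 256 = 108 → fb 6c.
Outer hash (recomputed tag): even-index sum = 406 mod 256 = 150; odd-index sum = 292 mod 256 = 36 → 96 24.
Recomputed tag = 9624; claimed = 9640 → mismatch.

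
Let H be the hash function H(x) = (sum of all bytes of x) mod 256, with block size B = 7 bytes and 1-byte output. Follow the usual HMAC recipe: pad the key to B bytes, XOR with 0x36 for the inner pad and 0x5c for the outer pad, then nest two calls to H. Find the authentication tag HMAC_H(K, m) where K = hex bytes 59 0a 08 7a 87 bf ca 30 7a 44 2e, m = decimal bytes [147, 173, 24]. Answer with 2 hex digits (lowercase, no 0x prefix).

Key hex bytes 59 0a 08 7a 87 bf ca 30 7a 44 2e is 11 bytes > B = 7, so hash it first: H(key) = 11, then zero-pad to 7 bytes: K' = 11 00 00 00 00 00 00.
K' ⊕ ipad = 27 36 36 36 36 36 36.  K' ⊕ opad = 4d 5c 5c 5c 5c 5c 5c.
Inner input = (K'⊕ipad) ∥ m = 27 36 36 36 36 36 36 ∥ 93 ad 18.
Inner hash: sum = 39+54+54+54+54+54+54+147+173+24 = 707; mod 256 = 195 → c3.
Outer input = (K'⊕opad) ∥ inner = 4d 5c 5c 5c 5c 5c 5c ∥ c3.
Outer hash (tag): sum = 77+92+92+92+92+92+92+195 = 824; mod 256 = 56 → 38.

38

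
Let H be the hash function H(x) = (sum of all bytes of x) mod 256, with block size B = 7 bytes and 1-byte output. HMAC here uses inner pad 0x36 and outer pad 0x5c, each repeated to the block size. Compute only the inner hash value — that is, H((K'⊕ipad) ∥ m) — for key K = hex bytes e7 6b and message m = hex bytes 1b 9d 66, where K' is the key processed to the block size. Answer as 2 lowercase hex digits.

5a

Key hex bytes e7 6b is 2 bytes ≤ B = 7; zero-pad to 7 bytes: K' = e7 6b 00 00 00 00 00.
K' ⊕ ipad = d1 5d 36 36 36 36 36.
Inner input = d1 5d 36 36 36 36 36 ∥ 1b 9d 66.
Inner hash: sum = 209+93+54+54+54+54+54+27+157+102 = 858; mod 256 = 90 → 5a.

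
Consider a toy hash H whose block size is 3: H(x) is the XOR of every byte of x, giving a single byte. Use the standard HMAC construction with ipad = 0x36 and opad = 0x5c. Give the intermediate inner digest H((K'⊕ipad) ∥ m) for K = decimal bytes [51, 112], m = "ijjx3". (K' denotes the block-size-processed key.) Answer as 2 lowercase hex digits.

57

Key decimal bytes [51, 112] = 33 70 is 2 bytes ≤ B = 3; zero-pad to 3 bytes: K' = 33 70 00.
K' ⊕ ipad = 05 46 36.
Inner input = 05 46 36 ∥ 69 6a 6a 78 33.
Inner hash: XOR 05⊕46⊕36⊕69⊕6a⊕6a⊕78⊕33 = 57.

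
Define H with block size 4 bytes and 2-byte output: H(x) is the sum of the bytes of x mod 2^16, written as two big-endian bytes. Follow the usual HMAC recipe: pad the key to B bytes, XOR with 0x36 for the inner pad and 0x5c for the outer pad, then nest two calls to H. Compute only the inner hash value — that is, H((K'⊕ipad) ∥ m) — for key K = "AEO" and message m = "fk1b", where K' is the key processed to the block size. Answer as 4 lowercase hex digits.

Key "AEO" = 41 45 4f is 3 bytes ≤ B = 4; zero-pad to 4 bytes: K' = 41 45 4f 00.
K' ⊕ ipad = 77 73 79 36.
Inner input = 77 73 79 36 ∥ 66 6b 31 62.
Inner hash: sum = 119+115+121+54+102+107+49+98 = 765 → 02 fd.

02fd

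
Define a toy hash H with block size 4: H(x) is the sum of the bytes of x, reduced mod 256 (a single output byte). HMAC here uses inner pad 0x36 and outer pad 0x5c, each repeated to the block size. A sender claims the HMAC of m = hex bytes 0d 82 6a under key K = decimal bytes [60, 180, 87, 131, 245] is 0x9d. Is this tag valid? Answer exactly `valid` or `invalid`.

invalid

Key decimal bytes [60, 180, 87, 131, 245] = 3c b4 57 83 f5 is 5 bytes > B = 4, so hash it first: H(key) = bf, then zero-pad to 4 bytes: K' = bf 00 00 00.
K' ⊕ ipad = 89 36 36 36; K' ⊕ opad = e3 5c 5c 5c.
Inner hash: sum = 137+54+54+54+13+130+106 = 548; mod 256 = 36 → 24.
Outer hash (recomputed tag): sum = 227+92+92+92+36 = 539; mod 256 = 27 → 1b.
Recomputed tag = 1b; claimed = 9d → mismatch.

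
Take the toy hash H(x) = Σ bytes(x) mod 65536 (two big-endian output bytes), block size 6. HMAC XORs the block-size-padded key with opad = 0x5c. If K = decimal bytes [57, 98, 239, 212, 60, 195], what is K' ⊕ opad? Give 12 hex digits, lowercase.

Key decimal bytes [57, 98, 239, 212, 60, 195] = 39 62 ef d4 3c c3 is exactly B = 6 bytes: K' = 39 62 ef d4 3c c3.
XOR each byte with 0x5c: 39⊕5c=65, 62⊕5c=3e, ef⊕5c=b3, d4⊕5c=88, 3c⊕5c=60, c3⊕5c=9f.

653eb388609f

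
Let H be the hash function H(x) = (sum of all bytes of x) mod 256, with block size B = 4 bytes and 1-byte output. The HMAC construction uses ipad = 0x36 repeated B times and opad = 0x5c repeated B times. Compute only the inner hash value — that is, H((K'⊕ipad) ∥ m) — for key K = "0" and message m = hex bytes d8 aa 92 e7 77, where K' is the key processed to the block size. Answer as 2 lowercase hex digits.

1a

Key "0" = 30 is 1 byte ≤ B = 4; zero-pad to 4 bytes: K' = 30 00 00 00.
K' ⊕ ipad = 06 36 36 36.
Inner input = 06 36 36 36 ∥ d8 aa 92 e7 77.
Inner hash: sum = 6+54+54+54+216+170+146+231+119 = 1050; mod 256 = 26 → 1a.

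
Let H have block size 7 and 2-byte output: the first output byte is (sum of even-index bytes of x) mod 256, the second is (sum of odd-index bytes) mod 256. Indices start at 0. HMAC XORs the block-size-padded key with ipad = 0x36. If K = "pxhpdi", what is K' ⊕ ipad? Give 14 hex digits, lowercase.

Key "pxhpdi" = 70 78 68 70 64 69 is 6 bytes ≤ B = 7; zero-pad to 7 bytes: K' = 70 78 68 70 64 69 00.
XOR each byte with 0x36: 70⊕36=46, 78⊕36=4e, 68⊕36=5e, 70⊕36=46, 64⊕36=52, 69⊕36=5f, 00⊕36=36.

464e5e46525f36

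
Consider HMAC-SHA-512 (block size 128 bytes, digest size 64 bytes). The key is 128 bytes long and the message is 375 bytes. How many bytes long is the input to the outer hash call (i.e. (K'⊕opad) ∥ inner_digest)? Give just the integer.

192

Key is 128 ≤ 128 bytes, zero-padded: |K'| = 128.
Outer input = (K'⊕opad) ∥ H(inner) → 128 + 64 = 192 bytes.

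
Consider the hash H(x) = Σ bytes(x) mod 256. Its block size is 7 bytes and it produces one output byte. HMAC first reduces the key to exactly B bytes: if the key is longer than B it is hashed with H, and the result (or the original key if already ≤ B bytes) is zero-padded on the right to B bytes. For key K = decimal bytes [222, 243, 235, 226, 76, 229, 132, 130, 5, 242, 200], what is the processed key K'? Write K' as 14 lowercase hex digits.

|K| = 11 > B = 7, so first hash the key.
H(K): sum = 222+243+235+226+76+229+132+130+5+242+200 = 1940; mod 256 = 148 → 94.
Zero-pad H(K) = 94 to 7 bytes: K' = 94 00 00 00 00 00 00.

94000000000000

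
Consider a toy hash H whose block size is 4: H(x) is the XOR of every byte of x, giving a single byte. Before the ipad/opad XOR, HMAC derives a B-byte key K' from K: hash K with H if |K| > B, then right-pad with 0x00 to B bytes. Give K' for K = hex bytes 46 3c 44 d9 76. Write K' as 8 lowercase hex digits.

|K| = 5 > B = 4, so first hash the key.
H(K): XOR 46⊕3c⊕44⊕d9⊕76 = 91.
Zero-pad H(K) = 91 to 4 bytes: K' = 91 00 00 00.

91000000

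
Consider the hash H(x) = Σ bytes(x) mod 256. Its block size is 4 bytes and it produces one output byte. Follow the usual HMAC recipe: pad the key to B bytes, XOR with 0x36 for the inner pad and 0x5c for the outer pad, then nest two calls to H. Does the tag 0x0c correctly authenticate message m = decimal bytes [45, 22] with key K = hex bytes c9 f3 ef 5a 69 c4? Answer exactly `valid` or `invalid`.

invalid

Key hex bytes c9 f3 ef 5a 69 c4 is 6 bytes > B = 4, so hash it first: H(key) = 32, then zero-pad to 4 bytes: K' = 32 00 00 00.
K' ⊕ ipad = 04 36 36 36; K' ⊕ opad = 6e 5c 5c 5c.
Inner hash: sum = 4+54+54+54+45+22 = 233 → e9.
Outer hash (recomputed tag): sum = 110+92+92+92+233 = 619; mod 256 = 107 → 6b.
Recomputed tag = 6b; claimed = 0c → mismatch.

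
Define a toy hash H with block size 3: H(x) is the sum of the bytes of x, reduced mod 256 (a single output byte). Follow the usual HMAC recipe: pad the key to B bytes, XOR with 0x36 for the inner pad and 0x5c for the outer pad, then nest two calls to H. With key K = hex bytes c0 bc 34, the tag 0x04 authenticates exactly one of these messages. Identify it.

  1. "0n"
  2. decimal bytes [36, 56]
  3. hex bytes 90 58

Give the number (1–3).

1

Key hex bytes c0 bc 34 is exactly B = 3 bytes: K' = c0 bc 34.
K' ⊕ ipad = f6 8a 02; K' ⊕ opad = 9c e0 68.
m1: inner = H(f6 8a 02 30 6e) = 20; tag = H(9c e0 68 20) = 04 ← matches
m2: inner = H(f6 8a 02 24 38) = de; tag = H(9c e0 68 de) = c2
m3: inner = H(f6 8a 02 90 58) = 6a; tag = H(9c e0 68 6a) = 4e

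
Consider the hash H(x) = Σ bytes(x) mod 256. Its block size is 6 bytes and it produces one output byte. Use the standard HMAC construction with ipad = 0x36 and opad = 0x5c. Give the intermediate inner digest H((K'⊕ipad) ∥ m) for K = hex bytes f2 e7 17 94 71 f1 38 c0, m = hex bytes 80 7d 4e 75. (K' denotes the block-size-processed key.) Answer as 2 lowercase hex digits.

b6

Key hex bytes f2 e7 17 94 71 f1 38 c0 is 8 bytes > B = 6, so hash it first: H(key) = de, then zero-pad to 6 bytes: K' = de 00 00 00 00 00.
K' ⊕ ipad = e8 36 36 36 36 36.
Inner input = e8 36 36 36 36 36 ∥ 80 7d 4e 75.
Inner hash: sum = 232+54+54+54+54+54+128+125+78+117 = 950; mod 256 = 182 → b6.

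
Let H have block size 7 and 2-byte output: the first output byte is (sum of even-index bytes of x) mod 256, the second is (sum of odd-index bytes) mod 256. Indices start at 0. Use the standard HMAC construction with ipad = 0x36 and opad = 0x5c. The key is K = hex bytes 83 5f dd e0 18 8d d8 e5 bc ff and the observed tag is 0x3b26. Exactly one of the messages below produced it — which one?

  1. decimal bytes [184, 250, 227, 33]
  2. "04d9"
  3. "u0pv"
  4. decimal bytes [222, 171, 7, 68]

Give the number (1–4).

3

Key hex bytes 83 5f dd e0 18 8d d8 e5 bc ff is 10 bytes > B = 7, so hash it first: H(key) = 0c b0, then zero-pad to 7 bytes: K' = 0c b0 00 00 00 00 00.
K' ⊕ ipad = 3a 86 36 36 36 36 36; K' ⊕ opad = 50 ec 5c 5c 5c 5c 5c.
m1: inner = H(3a 86 36 36 36 36 36 b8 fa e3 21) = f7 8d; tag = H(50 ec 5c 5c 5c 5c 5c f7 8d) = f19b
m2: inner = H(3a 86 36 36 36 36 36 30 34 64 39) = 49 86; tag = H(50 ec 5c 5c 5c 5c 5c 49 86) = eaed
m3: inner = H(3a 86 36 36 36 36 36 75 30 70 76) = 82 d7; tag = H(50 ec 5c 5c 5c 5c 5c 82 d7) = 3b26 ← matches
m4: inner = H(3a 86 36 36 36 36 36 de ab 07 44) = cb d7; tag = H(50 ec 5c 5c 5c 5c 5c cb d7) = 3b6f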